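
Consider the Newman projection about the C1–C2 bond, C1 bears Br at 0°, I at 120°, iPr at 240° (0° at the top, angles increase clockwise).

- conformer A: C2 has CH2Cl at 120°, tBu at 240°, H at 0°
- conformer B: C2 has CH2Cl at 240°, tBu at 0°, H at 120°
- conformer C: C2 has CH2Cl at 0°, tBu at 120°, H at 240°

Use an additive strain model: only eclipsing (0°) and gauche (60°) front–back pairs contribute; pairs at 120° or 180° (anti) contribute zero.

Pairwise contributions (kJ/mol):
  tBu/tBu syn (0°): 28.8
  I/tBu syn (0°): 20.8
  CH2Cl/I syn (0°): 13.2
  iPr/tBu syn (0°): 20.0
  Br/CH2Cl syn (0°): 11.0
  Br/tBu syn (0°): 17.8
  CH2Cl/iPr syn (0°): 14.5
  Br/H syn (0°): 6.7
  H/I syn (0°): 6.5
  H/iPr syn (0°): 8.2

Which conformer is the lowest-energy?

B

A (eclipsed): Br–H eclipsed, I–CH2Cl eclipsed, iPr–tBu eclipsed; 6.7 + 13.2 + 20.0 = 39.9 kJ/mol.
B (eclipsed): Br–tBu eclipsed, I–H eclipsed, iPr–CH2Cl eclipsed; 17.8 + 6.5 + 14.5 = 38.8 kJ/mol.
C (eclipsed): Br–CH2Cl eclipsed, I–tBu eclipsed, iPr–H eclipsed; 11.0 + 20.8 + 8.2 = 40.0 kJ/mol.
B has the lowest total (38.8 kJ/mol).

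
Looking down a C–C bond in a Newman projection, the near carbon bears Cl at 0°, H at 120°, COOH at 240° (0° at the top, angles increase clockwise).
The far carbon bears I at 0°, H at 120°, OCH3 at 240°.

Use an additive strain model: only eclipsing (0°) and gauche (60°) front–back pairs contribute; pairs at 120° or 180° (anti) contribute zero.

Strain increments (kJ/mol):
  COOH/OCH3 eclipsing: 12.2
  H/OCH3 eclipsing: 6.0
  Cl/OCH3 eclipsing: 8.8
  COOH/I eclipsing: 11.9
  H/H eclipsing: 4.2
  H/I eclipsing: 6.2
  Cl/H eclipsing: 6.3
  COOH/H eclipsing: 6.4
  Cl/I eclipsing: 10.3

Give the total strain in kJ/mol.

This conformer (eclipsed): Cl(0°)/I(0°) eclipsed 10.3; H(120°)/H(120°) eclipsed 4.2; COOH(240°)/OCH3(240°) eclipsed 12.2 → 26.7 kJ/mol.

26.7 kJ/mol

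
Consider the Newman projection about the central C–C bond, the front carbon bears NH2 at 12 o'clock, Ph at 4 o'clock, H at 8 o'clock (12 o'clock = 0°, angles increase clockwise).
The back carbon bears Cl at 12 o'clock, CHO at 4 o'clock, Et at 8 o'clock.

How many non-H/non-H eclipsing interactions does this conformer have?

Non-H eclipsing pairs: NH2(0°)/Cl(0°); Ph(120°)/CHO(120°) — 2 interactions.

2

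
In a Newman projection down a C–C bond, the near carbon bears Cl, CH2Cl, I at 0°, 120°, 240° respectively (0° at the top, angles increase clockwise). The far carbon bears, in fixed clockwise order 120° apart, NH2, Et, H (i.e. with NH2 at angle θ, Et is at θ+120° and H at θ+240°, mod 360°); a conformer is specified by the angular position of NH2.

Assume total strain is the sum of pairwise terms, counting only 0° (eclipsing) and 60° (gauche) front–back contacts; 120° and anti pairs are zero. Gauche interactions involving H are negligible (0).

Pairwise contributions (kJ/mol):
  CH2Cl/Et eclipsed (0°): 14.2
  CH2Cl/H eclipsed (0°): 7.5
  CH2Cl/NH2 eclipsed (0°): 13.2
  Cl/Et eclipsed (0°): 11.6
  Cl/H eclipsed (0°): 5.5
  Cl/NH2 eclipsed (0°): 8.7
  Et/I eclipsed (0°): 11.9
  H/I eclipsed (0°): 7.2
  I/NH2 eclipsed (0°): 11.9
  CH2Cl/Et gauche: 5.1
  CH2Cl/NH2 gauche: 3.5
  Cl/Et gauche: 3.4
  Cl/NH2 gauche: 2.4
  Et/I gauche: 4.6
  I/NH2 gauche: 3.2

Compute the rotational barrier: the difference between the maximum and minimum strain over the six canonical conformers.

16.9 kJ/mol

NH2 at 0° (eclipsed): Cl(0°)/NH2(0°) eclipsed 8.7; CH2Cl(120°)/Et(120°) eclipsed 14.2; I(240°)/H(240°) eclipsed 7.2 → 30.1 kJ/mol.
NH2 at 60° (staggered): Cl(0°)/NH2(60°) gauche 2.4; CH2Cl(120°)/NH2(60°) gauche 3.5; CH2Cl(120°)/Et(180°) gauche 5.1; I(240°)/Et(180°) gauche 4.6 → 15.6 kJ/mol.
NH2 at 120° (eclipsed): Cl(0°)/H(0°) eclipsed 5.5; CH2Cl(120°)/NH2(120°) eclipsed 13.2; I(240°)/Et(240°) eclipsed 11.9 → 30.6 kJ/mol.
NH2 at 180° (staggered): Cl(0°)/Et(300°) gauche 3.4; CH2Cl(120°)/NH2(180°) gauche 3.5; I(240°)/NH2(180°) gauche 3.2; I(240°)/Et(300°) gauche 4.6 → 14.7 kJ/mol.
NH2 at 240° (eclipsed): Cl(0°)/Et(0°) eclipsed 11.6; CH2Cl(120°)/H(120°) eclipsed 7.5; I(240°)/NH2(240°) eclipsed 11.9 → 31.0 kJ/mol.
NH2 at 300° (staggered): Cl(0°)/NH2(300°) gauche 2.4; Cl(0°)/Et(60°) gauche 3.4; CH2Cl(120°)/Et(60°) gauche 5.1; I(240°)/NH2(300°) gauche 3.2 → 14.1 kJ/mol.
Max at 240° (31.0 kJ/mol), min at 300° (14.1 kJ/mol); barrier = 16.9 kJ/mol.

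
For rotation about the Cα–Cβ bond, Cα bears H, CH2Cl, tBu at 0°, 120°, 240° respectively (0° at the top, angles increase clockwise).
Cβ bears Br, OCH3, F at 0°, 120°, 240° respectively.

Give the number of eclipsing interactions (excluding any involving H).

2

Non-H eclipsing pairs: CH2Cl(120°)/OCH3(120°); tBu(240°)/F(240°) — 2 interactions.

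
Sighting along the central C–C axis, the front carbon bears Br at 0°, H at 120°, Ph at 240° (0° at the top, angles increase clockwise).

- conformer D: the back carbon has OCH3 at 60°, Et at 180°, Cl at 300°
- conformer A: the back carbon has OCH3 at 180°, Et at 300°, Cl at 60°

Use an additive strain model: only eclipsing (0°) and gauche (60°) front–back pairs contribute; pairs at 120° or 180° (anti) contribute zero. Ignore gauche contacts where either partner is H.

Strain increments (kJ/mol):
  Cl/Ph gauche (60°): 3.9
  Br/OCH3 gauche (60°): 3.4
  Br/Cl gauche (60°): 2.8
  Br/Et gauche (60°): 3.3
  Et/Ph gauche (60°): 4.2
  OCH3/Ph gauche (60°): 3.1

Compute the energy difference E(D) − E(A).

D (staggered): Br–OCH3 gauche, Br–Cl gauche, Ph–Et gauche, Ph–Cl gauche; 3.4 + 2.8 + 4.2 + 3.9 = 14.3 kJ/mol.
A (staggered): Br–Et gauche, Br–Cl gauche, Ph–OCH3 gauche, Ph–Et gauche; 3.3 + 2.8 + 3.1 + 4.2 = 13.4 kJ/mol.
E(D) − E(A) = 14.3 − 13.4 = +0.9 kJ/mol.

+0.9 kJ/mol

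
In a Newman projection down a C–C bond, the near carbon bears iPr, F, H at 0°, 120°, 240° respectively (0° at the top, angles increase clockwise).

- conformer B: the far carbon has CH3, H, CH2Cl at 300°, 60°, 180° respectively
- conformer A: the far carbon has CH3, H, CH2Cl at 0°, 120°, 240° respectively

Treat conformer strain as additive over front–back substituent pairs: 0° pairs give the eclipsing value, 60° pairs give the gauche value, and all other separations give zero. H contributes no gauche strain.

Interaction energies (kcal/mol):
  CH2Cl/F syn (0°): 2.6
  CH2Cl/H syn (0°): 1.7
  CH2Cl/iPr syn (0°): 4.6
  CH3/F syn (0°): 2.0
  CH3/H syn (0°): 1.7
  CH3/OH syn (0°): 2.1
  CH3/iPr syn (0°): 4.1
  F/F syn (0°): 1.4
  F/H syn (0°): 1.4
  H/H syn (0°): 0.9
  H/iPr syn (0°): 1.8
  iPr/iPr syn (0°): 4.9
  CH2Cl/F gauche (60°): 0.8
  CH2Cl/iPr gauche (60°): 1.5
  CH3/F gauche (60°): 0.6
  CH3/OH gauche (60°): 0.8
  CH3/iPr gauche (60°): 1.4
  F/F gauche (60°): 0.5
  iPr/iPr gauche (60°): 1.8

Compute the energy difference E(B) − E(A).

-5.0 kcal/mol

B (staggered): iPr–CH3 gauche, F–CH2Cl gauche; 1.4 + 0.8 = 2.2 kcal/mol.
A (eclipsed): iPr–CH3 eclipsed, F–H eclipsed, H–CH2Cl eclipsed; 4.1 + 1.4 + 1.7 = 7.2 kcal/mol.
E(B) − E(A) = 2.2 − 7.2 = -5.0 kcal/mol.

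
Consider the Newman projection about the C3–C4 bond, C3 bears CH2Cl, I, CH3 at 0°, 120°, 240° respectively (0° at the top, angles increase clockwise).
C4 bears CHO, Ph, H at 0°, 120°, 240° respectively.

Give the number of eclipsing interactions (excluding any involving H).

Non-H eclipsing pairs: CH2Cl(0°)/CHO(0°); I(120°)/Ph(120°) — 2 interactions.

2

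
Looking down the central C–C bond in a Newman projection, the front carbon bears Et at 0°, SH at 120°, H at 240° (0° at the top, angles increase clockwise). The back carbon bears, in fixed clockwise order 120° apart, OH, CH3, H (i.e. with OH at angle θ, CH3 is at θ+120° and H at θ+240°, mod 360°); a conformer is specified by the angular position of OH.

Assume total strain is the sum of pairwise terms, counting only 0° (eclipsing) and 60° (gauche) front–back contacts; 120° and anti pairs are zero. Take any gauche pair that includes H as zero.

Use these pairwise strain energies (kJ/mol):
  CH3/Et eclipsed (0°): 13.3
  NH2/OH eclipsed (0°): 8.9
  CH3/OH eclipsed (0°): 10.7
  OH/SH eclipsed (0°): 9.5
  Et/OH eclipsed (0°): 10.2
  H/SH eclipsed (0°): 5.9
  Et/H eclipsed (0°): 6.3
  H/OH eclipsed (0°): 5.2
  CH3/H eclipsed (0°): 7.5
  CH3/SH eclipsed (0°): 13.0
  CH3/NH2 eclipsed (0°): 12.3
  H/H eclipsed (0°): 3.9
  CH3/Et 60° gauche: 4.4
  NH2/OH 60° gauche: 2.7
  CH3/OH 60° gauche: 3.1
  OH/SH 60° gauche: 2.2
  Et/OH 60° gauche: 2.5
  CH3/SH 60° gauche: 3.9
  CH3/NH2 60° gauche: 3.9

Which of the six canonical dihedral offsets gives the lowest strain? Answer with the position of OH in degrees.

OH at 0° (eclipsed): Et(0°)/OH(0°) eclipsed 10.2; SH(120°)/CH3(120°) eclipsed 13.0; H(240°)/H(240°) eclipsed 3.9 → 27.1 kJ/mol.
OH at 60° (staggered): Et(0°)/OH(60°) gauche 2.5; SH(120°)/OH(60°) gauche 2.2; SH(120°)/CH3(180°) gauche 3.9 → 8.6 kJ/mol.
OH at 120° (eclipsed): Et(0°)/H(0°) eclipsed 6.3; SH(120°)/OH(120°) eclipsed 9.5; H(240°)/CH3(240°) eclipsed 7.5 → 23.3 kJ/mol.
OH at 180° (staggered): Et(0°)/CH3(300°) gauche 4.4; SH(120°)/OH(180°) gauche 2.2 → 6.6 kJ/mol.
OH at 240° (eclipsed): Et(0°)/CH3(0°) eclipsed 13.3; SH(120°)/H(120°) eclipsed 5.9; H(240°)/OH(240°) eclipsed 5.2 → 24.4 kJ/mol.
OH at 300° (staggered): Et(0°)/OH(300°) gauche 2.5; Et(0°)/CH3(60°) gauche 4.4; SH(120°)/CH3(60°) gauche 3.9 → 10.8 kJ/mol.
The minimum (6.6 kJ/mol) occurs with OH at 180°.

180°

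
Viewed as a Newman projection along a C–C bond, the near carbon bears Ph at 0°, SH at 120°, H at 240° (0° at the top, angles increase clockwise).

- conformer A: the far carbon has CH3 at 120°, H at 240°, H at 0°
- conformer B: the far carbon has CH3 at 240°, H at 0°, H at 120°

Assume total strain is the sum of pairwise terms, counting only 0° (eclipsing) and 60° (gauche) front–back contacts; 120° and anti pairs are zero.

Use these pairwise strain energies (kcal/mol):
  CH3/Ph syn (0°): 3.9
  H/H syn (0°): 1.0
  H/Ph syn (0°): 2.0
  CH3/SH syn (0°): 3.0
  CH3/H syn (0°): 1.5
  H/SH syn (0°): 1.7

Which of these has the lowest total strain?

A is eclipsed. Ph at 0° is eclipsed with H at 0° (2.0); SH at 120° is eclipsed with CH3 at 120° (3.0); H at 240° is eclipsed with H at 240° (1.0). Total 6.0 kcal/mol.
B is eclipsed. Ph at 0° is eclipsed with H at 0° (2.0); SH at 120° is eclipsed with H at 120° (1.7); H at 240° is eclipsed with CH3 at 240° (1.5). Total 5.2 kcal/mol.
B has the lowest total (5.2 kcal/mol).

B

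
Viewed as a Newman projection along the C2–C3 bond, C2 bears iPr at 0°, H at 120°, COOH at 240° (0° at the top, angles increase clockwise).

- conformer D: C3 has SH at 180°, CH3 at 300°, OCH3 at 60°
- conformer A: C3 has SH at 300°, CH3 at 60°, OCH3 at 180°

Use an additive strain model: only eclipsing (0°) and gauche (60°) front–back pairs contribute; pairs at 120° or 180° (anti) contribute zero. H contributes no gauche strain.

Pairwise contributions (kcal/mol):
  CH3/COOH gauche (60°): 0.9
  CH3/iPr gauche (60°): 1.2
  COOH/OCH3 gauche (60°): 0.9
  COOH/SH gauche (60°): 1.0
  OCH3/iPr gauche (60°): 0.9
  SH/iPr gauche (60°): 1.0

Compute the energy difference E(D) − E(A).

-0.1 kcal/mol

D (staggered): iPr(0°)/CH3(300°) gauche 1.2; iPr(0°)/OCH3(60°) gauche 0.9; COOH(240°)/SH(180°) gauche 1.0; COOH(240°)/CH3(300°) gauche 0.9 → 4.0 kcal/mol.
A (staggered): iPr(0°)/SH(300°) gauche 1.0; iPr(0°)/CH3(60°) gauche 1.2; COOH(240°)/SH(300°) gauche 1.0; COOH(240°)/OCH3(180°) gauche 0.9 → 4.1 kcal/mol.
E(D) − E(A) = 4.0 − 4.1 = -0.1 kcal/mol.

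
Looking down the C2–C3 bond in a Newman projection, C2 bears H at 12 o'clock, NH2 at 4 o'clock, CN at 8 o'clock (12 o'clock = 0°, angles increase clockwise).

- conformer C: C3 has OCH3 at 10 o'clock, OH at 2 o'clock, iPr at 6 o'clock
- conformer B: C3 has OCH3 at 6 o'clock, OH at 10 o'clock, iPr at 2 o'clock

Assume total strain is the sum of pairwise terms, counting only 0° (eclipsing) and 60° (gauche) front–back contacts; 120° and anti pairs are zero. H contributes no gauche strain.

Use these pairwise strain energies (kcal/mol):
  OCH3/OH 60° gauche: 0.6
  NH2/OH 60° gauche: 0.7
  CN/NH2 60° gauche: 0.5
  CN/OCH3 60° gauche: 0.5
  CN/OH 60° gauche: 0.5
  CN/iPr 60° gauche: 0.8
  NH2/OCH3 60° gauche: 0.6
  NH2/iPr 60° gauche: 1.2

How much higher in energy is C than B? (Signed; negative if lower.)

C (staggered): NH2–OH gauche, NH2–iPr gauche, CN–OCH3 gauche, CN–iPr gauche; 0.7 + 1.2 + 0.5 + 0.8 = 3.2 kcal/mol.
B (staggered): NH2–OCH3 gauche, NH2–iPr gauche, CN–OCH3 gauche, CN–OH gauche; 0.6 + 1.2 + 0.5 + 0.5 = 2.8 kcal/mol.
E(C) − E(B) = 3.2 − 2.8 = +0.4 kcal/mol.

+0.4 kcal/mol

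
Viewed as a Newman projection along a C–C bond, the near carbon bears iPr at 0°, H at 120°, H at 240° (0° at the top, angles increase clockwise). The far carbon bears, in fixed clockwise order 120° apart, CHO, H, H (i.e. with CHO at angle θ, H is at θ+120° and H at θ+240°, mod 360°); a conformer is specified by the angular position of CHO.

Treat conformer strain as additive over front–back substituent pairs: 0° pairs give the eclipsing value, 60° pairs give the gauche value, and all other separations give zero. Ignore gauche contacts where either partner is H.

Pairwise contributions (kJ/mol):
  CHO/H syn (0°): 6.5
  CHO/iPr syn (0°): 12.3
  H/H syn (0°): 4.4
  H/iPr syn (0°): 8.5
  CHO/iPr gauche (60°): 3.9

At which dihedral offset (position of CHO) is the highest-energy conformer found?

CHO at 0° (eclipsed): iPr(0°)/CHO(0°) eclipsed 12.3; H(120°)/H(120°) eclipsed 4.4; H(240°)/H(240°) eclipsed 4.4 → 21.1 kJ/mol.
CHO at 60° (staggered): iPr(0°)/CHO(60°) gauche 3.9 → 3.9 kJ/mol.
CHO at 120° (eclipsed): iPr(0°)/H(0°) eclipsed 8.5; H(120°)/CHO(120°) eclipsed 6.5; H(240°)/H(240°) eclipsed 4.4 → 19.4 kJ/mol.
CHO at 180° (staggered): no non-H gauche contacts → 0.0 kJ/mol.
CHO at 240° (eclipsed): iPr(0°)/H(0°) eclipsed 8.5; H(120°)/H(120°) eclipsed 4.4; H(240°)/CHO(240°) eclipsed 6.5 → 19.4 kJ/mol.
CHO at 300° (staggered): iPr(0°)/CHO(300°) gauche 3.9 → 3.9 kJ/mol.
The maximum (21.1 kJ/mol) occurs with CHO at 0°.

0°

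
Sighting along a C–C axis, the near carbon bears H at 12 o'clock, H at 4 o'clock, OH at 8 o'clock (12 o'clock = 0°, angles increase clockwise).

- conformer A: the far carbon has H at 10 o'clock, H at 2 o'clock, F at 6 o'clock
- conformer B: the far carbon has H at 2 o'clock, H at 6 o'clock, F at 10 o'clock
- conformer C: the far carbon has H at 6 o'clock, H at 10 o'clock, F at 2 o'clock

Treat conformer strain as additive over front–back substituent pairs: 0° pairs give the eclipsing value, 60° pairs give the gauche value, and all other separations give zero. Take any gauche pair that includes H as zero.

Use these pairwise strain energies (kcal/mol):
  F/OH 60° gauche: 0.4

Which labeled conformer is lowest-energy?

C

A (staggered): OH(240°)/F(180°) gauche 0.4 → 0.4 kcal/mol.
B (staggered): OH(240°)/F(300°) gauche 0.4 → 0.4 kcal/mol.
C (staggered): no non-H gauche contacts → 0.0 kcal/mol.
C has the lowest total (0.0 kcal/mol).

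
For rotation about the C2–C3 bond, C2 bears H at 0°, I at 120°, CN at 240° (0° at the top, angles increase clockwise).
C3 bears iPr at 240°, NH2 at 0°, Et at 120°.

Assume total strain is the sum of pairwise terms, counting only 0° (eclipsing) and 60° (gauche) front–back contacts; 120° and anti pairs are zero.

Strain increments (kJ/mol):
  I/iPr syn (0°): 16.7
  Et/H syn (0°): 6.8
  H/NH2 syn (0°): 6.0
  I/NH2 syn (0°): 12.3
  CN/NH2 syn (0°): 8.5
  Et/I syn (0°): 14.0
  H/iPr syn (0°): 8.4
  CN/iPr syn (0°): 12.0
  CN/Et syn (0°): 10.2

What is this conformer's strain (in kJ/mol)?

32.0 kJ/mol

This conformer (eclipsed): H–NH2 eclipsed, I–Et eclipsed, CN–iPr eclipsed; 6.0 + 14.0 + 12.0 = 32.0 kJ/mol.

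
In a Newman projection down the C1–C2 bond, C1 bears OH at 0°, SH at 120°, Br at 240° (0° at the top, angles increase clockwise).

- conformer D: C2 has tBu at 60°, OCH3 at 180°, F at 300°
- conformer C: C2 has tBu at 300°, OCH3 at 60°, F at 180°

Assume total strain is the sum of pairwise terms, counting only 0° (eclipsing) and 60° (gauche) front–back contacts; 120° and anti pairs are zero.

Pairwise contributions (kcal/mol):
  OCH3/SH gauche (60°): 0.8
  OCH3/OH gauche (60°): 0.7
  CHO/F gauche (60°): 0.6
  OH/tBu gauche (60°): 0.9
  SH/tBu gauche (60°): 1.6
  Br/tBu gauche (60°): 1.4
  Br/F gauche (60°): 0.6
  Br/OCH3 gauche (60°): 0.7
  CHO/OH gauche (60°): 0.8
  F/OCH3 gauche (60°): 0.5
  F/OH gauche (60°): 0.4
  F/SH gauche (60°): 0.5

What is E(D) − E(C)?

+0.1 kcal/mol

D is staggered. OH at 0° is gauche with tBu at 60° (0.9); OH at 0° is gauche with F at 300° (0.4); SH at 120° is gauche with tBu at 60° (1.6); SH at 120° is gauche with OCH3 at 180° (0.8); Br at 240° is gauche with OCH3 at 180° (0.7); Br at 240° is gauche with F at 300° (0.6). Total 5.0 kcal/mol.
C is staggered. OH at 0° is gauche with tBu at 300° (0.9); OH at 0° is gauche with OCH3 at 60° (0.7); SH at 120° is gauche with OCH3 at 60° (0.8); SH at 120° is gauche with F at 180° (0.5); Br at 240° is gauche with tBu at 300° (1.4); Br at 240° is gauche with F at 180° (0.6). Total 4.9 kcal/mol.
E(D) − E(C) = 5.0 − 4.9 = +0.1 kcal/mol.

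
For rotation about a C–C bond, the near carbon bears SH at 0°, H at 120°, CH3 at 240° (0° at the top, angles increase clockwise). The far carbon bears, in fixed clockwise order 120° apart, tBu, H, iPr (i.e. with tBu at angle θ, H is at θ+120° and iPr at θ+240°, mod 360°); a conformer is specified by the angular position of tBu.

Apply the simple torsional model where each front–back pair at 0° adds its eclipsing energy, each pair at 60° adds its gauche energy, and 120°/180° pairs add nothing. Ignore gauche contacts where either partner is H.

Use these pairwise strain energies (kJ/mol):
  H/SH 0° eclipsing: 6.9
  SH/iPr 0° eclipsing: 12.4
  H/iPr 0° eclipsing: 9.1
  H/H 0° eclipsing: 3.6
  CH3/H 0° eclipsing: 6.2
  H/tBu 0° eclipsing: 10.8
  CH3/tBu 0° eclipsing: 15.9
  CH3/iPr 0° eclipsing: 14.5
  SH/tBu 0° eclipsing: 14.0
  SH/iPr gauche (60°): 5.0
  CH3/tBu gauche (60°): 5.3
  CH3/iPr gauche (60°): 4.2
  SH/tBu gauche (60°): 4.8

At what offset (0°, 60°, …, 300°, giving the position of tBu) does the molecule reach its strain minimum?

180°

tBu at 0° (eclipsed): SH–tBu eclipsed, H–H eclipsed, CH3–iPr eclipsed; 14.0 + 3.6 + 14.5 = 32.1 kJ/mol.
tBu at 60° (staggered): SH–tBu gauche, SH–iPr gauche, CH3–iPr gauche; 4.8 + 5.0 + 4.2 = 14.0 kJ/mol.
tBu at 120° (eclipsed): SH–iPr eclipsed, H–tBu eclipsed, CH3–H eclipsed; 12.4 + 10.8 + 6.2 = 29.4 kJ/mol.
tBu at 180° (staggered): SH–iPr gauche, CH3–tBu gauche; 5.0 + 5.3 = 10.3 kJ/mol.
tBu at 240° (eclipsed): SH–H eclipsed, H–iPr eclipsed, CH3–tBu eclipsed; 6.9 + 9.1 + 15.9 = 31.9 kJ/mol.
tBu at 300° (staggered): SH–tBu gauche, CH3–tBu gauche, CH3–iPr gauche; 4.8 + 5.3 + 4.2 = 14.3 kJ/mol.
The minimum (10.3 kJ/mol) occurs with tBu at 180°.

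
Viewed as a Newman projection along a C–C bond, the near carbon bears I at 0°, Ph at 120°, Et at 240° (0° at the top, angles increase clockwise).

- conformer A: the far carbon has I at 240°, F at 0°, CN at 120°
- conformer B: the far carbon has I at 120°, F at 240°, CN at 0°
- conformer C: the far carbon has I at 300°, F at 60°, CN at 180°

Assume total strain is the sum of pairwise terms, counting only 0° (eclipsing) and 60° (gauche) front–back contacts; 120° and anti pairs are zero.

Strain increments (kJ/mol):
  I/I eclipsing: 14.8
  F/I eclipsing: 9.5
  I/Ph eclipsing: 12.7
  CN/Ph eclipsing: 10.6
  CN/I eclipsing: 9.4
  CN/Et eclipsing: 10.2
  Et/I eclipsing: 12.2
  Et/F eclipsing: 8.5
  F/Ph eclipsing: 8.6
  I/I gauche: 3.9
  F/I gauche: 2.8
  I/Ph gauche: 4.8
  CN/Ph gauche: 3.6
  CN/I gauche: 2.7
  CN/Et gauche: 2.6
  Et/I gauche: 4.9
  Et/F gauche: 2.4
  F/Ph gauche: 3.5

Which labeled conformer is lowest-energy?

A is eclipsed. I at 0° is eclipsed with F at 0° (9.5); Ph at 120° is eclipsed with CN at 120° (10.6); Et at 240° is eclipsed with I at 240° (12.2). Total 32.3 kJ/mol.
B is eclipsed. I at 0° is eclipsed with CN at 0° (9.4); Ph at 120° is eclipsed with I at 120° (12.7); Et at 240° is eclipsed with F at 240° (8.5). Total 30.6 kJ/mol.
C is staggered. I at 0° is gauche with I at 300° (3.9); I at 0° is gauche with F at 60° (2.8); Ph at 120° is gauche with F at 60° (3.5); Ph at 120° is gauche with CN at 180° (3.6); Et at 240° is gauche with I at 300° (4.9); Et at 240° is gauche with CN at 180° (2.6). Total 21.3 kJ/mol.
C has the lowest total (21.3 kJ/mol).

C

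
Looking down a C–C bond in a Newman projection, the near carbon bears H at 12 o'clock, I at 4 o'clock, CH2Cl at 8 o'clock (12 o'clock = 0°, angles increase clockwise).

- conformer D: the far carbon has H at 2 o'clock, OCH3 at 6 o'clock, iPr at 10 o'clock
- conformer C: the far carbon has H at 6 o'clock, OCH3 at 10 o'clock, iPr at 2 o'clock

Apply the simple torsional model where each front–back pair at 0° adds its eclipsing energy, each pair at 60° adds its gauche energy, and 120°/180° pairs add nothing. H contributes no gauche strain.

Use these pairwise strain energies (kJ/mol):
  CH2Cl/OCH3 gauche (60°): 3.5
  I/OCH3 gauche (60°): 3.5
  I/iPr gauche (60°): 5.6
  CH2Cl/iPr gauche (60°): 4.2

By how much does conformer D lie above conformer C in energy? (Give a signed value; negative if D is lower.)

+2.1 kJ/mol

D (staggered): I(120°)/OCH3(180°) gauche 3.5; CH2Cl(240°)/OCH3(180°) gauche 3.5; CH2Cl(240°)/iPr(300°) gauche 4.2 → 11.2 kJ/mol.
C (staggered): I(120°)/iPr(60°) gauche 5.6; CH2Cl(240°)/OCH3(300°) gauche 3.5 → 9.1 kJ/mol.
E(D) − E(C) = 11.2 − 9.1 = +2.1 kJ/mol.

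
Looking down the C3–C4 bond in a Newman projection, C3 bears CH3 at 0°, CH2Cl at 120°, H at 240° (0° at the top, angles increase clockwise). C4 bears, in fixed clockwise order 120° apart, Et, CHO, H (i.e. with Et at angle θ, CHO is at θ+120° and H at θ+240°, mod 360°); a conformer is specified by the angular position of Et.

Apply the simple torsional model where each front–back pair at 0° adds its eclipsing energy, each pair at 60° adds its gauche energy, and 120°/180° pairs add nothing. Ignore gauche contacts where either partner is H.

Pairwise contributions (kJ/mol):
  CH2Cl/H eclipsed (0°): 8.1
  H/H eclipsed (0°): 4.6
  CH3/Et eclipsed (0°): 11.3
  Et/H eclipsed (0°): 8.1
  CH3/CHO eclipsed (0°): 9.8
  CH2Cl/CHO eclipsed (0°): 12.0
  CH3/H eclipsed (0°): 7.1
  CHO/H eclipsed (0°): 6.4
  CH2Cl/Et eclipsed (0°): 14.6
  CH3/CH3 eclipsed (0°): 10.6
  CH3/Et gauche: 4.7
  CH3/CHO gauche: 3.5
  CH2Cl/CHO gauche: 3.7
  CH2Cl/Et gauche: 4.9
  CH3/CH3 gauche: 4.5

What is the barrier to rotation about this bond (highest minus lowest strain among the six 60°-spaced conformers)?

19.7 kJ/mol

Et at 0° (eclipsed): CH3(0°)/Et(0°) eclipsed 11.3; CH2Cl(120°)/CHO(120°) eclipsed 12.0; H(240°)/H(240°) eclipsed 4.6 → 27.9 kJ/mol.
Et at 60° (staggered): CH3(0°)/Et(60°) gauche 4.7; CH2Cl(120°)/Et(60°) gauche 4.9; CH2Cl(120°)/CHO(180°) gauche 3.7 → 13.3 kJ/mol.
Et at 120° (eclipsed): CH3(0°)/H(0°) eclipsed 7.1; CH2Cl(120°)/Et(120°) eclipsed 14.6; H(240°)/CHO(240°) eclipsed 6.4 → 28.1 kJ/mol.
Et at 180° (staggered): CH3(0°)/CHO(300°) gauche 3.5; CH2Cl(120°)/Et(180°) gauche 4.9 → 8.4 kJ/mol.
Et at 240° (eclipsed): CH3(0°)/CHO(0°) eclipsed 9.8; CH2Cl(120°)/H(120°) eclipsed 8.1; H(240°)/Et(240°) eclipsed 8.1 → 26.0 kJ/mol.
Et at 300° (staggered): CH3(0°)/Et(300°) gauche 4.7; CH3(0°)/CHO(60°) gauche 3.5; CH2Cl(120°)/CHO(60°) gauche 3.7 → 11.9 kJ/mol.
Max at 120° (28.1 kJ/mol), min at 180° (8.4 kJ/mol); barrier = 19.7 kJ/mol.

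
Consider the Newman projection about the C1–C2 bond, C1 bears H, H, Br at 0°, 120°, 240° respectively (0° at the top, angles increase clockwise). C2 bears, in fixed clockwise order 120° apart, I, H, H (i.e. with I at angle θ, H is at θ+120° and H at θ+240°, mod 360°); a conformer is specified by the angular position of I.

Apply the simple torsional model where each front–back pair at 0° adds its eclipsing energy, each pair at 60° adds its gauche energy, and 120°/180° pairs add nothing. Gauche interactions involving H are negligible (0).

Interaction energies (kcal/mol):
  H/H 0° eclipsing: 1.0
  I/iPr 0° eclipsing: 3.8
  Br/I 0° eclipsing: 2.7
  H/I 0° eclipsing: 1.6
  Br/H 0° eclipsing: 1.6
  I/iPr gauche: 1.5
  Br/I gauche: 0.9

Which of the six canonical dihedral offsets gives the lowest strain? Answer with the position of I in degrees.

I at 0° (eclipsed): H(0°)/I(0°) eclipsed 1.6; H(120°)/H(120°) eclipsed 1.0; Br(240°)/H(240°) eclipsed 1.6 → 4.2 kcal/mol.
I at 60° (staggered): no non-H gauche contacts → 0.0 kcal/mol.
I at 120° (eclipsed): H(0°)/H(0°) eclipsed 1.0; H(120°)/I(120°) eclipsed 1.6; Br(240°)/H(240°) eclipsed 1.6 → 4.2 kcal/mol.
I at 180° (staggered): Br(240°)/I(180°) gauche 0.9 → 0.9 kcal/mol.
I at 240° (eclipsed): H(0°)/H(0°) eclipsed 1.0; H(120°)/H(120°) eclipsed 1.0; Br(240°)/I(240°) eclipsed 2.7 → 4.7 kcal/mol.
I at 300° (staggered): Br(240°)/I(300°) gauche 0.9 → 0.9 kcal/mol.
The minimum (0.0 kcal/mol) occurs with I at 60°.

60°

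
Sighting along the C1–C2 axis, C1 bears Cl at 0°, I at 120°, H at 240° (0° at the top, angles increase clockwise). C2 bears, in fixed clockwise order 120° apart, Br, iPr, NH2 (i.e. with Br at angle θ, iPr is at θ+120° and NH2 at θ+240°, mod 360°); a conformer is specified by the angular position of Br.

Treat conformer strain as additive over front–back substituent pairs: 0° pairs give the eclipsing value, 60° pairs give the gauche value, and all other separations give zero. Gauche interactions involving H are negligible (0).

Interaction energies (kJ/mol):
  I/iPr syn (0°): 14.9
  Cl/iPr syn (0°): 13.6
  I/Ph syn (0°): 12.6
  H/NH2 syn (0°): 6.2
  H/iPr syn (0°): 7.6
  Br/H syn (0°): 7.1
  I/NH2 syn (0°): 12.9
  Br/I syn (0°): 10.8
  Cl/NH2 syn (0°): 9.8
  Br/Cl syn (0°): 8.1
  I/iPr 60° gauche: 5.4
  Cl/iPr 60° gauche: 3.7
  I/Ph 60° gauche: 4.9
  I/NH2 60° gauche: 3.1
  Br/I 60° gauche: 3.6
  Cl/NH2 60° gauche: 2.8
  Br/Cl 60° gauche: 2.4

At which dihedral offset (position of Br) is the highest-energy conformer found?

Br at 0° is eclipsed. Cl at 0° is eclipsed with Br at 0° (8.1); I at 120° is eclipsed with iPr at 120° (14.9); H at 240° is eclipsed with NH2 at 240° (6.2). Total 29.2 kJ/mol.
Br at 60° is staggered. Cl at 0° is gauche with Br at 60° (2.4); Cl at 0° is gauche with NH2 at 300° (2.8); I at 120° is gauche with Br at 60° (3.6); I at 120° is gauche with iPr at 180° (5.4). Total 14.2 kJ/mol.
Br at 120° is eclipsed. Cl at 0° is eclipsed with NH2 at 0° (9.8); I at 120° is eclipsed with Br at 120° (10.8); H at 240° is eclipsed with iPr at 240° (7.6). Total 28.2 kJ/mol.
Br at 180° is staggered. Cl at 0° is gauche with iPr at 300° (3.7); Cl at 0° is gauche with NH2 at 60° (2.8); I at 120° is gauche with Br at 180° (3.6); I at 120° is gauche with NH2 at 60° (3.1). Total 13.2 kJ/mol.
Br at 240° is eclipsed. Cl at 0° is eclipsed with iPr at 0° (13.6); I at 120° is eclipsed with NH2 at 120° (12.9); H at 240° is eclipsed with Br at 240° (7.1). Total 33.6 kJ/mol.
Br at 300° is staggered. Cl at 0° is gauche with Br at 300° (2.4); Cl at 0° is gauche with iPr at 60° (3.7); I at 120° is gauche with iPr at 60° (5.4); I at 120° is gauche with NH2 at 180° (3.1). Total 14.6 kJ/mol.
The maximum (33.6 kJ/mol) occurs with Br at 240°.

240°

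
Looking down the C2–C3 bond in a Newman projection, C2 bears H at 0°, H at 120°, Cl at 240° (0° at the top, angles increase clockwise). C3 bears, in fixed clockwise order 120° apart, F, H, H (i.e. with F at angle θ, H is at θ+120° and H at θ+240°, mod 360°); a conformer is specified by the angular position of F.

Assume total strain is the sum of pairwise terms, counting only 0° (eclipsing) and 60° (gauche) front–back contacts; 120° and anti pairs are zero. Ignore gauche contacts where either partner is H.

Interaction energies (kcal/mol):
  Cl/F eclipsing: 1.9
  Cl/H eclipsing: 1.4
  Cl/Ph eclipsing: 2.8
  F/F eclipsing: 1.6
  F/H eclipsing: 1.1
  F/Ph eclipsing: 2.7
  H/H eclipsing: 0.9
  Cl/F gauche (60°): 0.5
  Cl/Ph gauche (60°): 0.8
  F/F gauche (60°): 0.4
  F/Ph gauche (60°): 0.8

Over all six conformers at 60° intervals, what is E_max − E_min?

3.7 kcal/mol

F at 0° (eclipsed): H–F eclipsed, H–H eclipsed, Cl–H eclipsed; 1.1 + 0.9 + 1.4 = 3.4 kcal/mol.
F at 60° (staggered): no non-H gauche contacts → 0.0 kcal/mol.
F at 120° (eclipsed): H–H eclipsed, H–F eclipsed, Cl–H eclipsed; 0.9 + 1.1 + 1.4 = 3.4 kcal/mol.
F at 180° (staggered): Cl–F gauche; 0.5 = 0.5 kcal/mol.
F at 240° (eclipsed): H–H eclipsed, H–H eclipsed, Cl–F eclipsed; 0.9 + 0.9 + 1.9 = 3.7 kcal/mol.
F at 300° (staggered): Cl–F gauche; 0.5 = 0.5 kcal/mol.
Max at 240° (3.7 kcal/mol), min at 60° (0.0 kcal/mol); barrier = 3.7 kcal/mol.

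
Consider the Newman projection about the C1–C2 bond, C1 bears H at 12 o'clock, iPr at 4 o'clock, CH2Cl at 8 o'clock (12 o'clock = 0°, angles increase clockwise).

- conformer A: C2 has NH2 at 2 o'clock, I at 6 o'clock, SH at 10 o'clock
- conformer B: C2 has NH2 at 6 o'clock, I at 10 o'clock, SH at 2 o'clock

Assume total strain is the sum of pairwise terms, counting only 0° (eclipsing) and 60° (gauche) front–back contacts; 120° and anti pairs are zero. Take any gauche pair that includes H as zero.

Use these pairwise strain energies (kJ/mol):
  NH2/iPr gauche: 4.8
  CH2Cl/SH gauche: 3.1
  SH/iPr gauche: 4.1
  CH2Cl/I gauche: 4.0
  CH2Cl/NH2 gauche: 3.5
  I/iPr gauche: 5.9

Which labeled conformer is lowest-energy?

B

A (staggered): iPr(120°)/NH2(60°) gauche 4.8; iPr(120°)/I(180°) gauche 5.9; CH2Cl(240°)/I(180°) gauche 4.0; CH2Cl(240°)/SH(300°) gauche 3.1 → 17.8 kJ/mol.
B (staggered): iPr(120°)/NH2(180°) gauche 4.8; iPr(120°)/SH(60°) gauche 4.1; CH2Cl(240°)/NH2(180°) gauche 3.5; CH2Cl(240°)/I(300°) gauche 4.0 → 16.4 kJ/mol.
B has the lowest total (16.4 kJ/mol).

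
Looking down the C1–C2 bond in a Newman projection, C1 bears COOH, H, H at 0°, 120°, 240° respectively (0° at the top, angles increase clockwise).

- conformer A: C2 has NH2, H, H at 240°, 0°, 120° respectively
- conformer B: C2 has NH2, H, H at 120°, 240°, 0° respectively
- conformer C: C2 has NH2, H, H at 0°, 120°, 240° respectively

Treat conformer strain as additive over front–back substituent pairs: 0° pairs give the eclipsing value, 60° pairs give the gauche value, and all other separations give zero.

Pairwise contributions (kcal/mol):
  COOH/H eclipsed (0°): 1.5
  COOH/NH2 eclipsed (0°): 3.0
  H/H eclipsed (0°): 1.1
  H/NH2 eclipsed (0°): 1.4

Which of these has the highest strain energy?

C

A is eclipsed. COOH at 0° is eclipsed with H at 0° (1.5); H at 120° is eclipsed with H at 120° (1.1); H at 240° is eclipsed with NH2 at 240° (1.4). Total 4.0 kcal/mol.
B is eclipsed. COOH at 0° is eclipsed with H at 0° (1.5); H at 120° is eclipsed with NH2 at 120° (1.4); H at 240° is eclipsed with H at 240° (1.1). Total 4.0 kcal/mol.
C is eclipsed. COOH at 0° is eclipsed with NH2 at 0° (3.0); H at 120° is eclipsed with H at 120° (1.1); H at 240° is eclipsed with H at 240° (1.1). Total 5.2 kcal/mol.
C has the highest total (5.2 kcal/mol).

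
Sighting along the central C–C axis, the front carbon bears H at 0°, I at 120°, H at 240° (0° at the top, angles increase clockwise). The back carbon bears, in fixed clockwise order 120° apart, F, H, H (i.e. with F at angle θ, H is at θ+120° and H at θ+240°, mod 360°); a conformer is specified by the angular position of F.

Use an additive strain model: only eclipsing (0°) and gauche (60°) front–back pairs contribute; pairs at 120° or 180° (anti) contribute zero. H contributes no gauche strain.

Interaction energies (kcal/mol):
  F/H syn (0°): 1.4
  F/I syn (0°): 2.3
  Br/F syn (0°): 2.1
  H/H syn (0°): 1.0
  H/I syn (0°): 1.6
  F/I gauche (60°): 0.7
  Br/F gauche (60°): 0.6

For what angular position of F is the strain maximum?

F at 0° is eclipsed. H at 0° is eclipsed with F at 0° (1.4); I at 120° is eclipsed with H at 120° (1.6); H at 240° is eclipsed with H at 240° (1.0). Total 4.0 kcal/mol.
F at 60° is staggered. I at 120° is gauche with F at 60° (0.7). Total 0.7 kcal/mol.
F at 120° is eclipsed. H at 0° is eclipsed with H at 0° (1.0); I at 120° is eclipsed with F at 120° (2.3); H at 240° is eclipsed with H at 240° (1.0). Total 4.3 kcal/mol.
F at 180° is staggered. I at 120° is gauche with F at 180° (0.7). Total 0.7 kcal/mol.
F at 240° is eclipsed. H at 0° is eclipsed with H at 0° (1.0); I at 120° is eclipsed with H at 120° (1.6); H at 240° is eclipsed with F at 240° (1.4). Total 4.0 kcal/mol.
F at 300° (staggered): no non-H gauche contacts → 0.0 kcal/mol.
The maximum (4.3 kcal/mol) occurs with F at 120°.

120°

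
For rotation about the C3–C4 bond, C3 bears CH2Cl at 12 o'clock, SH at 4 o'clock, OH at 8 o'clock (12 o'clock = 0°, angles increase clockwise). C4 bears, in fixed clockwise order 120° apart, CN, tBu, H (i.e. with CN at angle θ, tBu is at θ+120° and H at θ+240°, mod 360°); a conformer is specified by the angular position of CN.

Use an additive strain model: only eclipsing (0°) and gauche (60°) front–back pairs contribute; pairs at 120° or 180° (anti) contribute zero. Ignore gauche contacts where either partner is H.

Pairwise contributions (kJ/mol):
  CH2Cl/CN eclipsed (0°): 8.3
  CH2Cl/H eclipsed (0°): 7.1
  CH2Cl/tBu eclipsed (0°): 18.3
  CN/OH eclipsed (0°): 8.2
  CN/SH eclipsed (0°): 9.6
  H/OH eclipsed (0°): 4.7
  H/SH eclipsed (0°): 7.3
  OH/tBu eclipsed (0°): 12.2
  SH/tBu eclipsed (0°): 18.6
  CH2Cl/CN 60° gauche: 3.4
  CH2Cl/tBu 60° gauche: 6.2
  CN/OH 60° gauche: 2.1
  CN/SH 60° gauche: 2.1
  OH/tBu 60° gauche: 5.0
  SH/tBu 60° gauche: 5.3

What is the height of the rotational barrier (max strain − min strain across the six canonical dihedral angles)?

18.4 kJ/mol

CN at 0° (eclipsed): CH2Cl(0°)/CN(0°) eclipsed 8.3; SH(120°)/tBu(120°) eclipsed 18.6; OH(240°)/H(240°) eclipsed 4.7 → 31.6 kJ/mol.
CN at 60° (staggered): CH2Cl(0°)/CN(60°) gauche 3.4; SH(120°)/CN(60°) gauche 2.1; SH(120°)/tBu(180°) gauche 5.3; OH(240°)/tBu(180°) gauche 5.0 → 15.8 kJ/mol.
CN at 120° (eclipsed): CH2Cl(0°)/H(0°) eclipsed 7.1; SH(120°)/CN(120°) eclipsed 9.6; OH(240°)/tBu(240°) eclipsed 12.2 → 28.9 kJ/mol.
CN at 180° (staggered): CH2Cl(0°)/tBu(300°) gauche 6.2; SH(120°)/CN(180°) gauche 2.1; OH(240°)/CN(180°) gauche 2.1; OH(240°)/tBu(300°) gauche 5.0 → 15.4 kJ/mol.
CN at 240° (eclipsed): CH2Cl(0°)/tBu(0°) eclipsed 18.3; SH(120°)/H(120°) eclipsed 7.3; OH(240°)/CN(240°) eclipsed 8.2 → 33.8 kJ/mol.
CN at 300° (staggered): CH2Cl(0°)/CN(300°) gauche 3.4; CH2Cl(0°)/tBu(60°) gauche 6.2; SH(120°)/tBu(60°) gauche 5.3; OH(240°)/CN(300°) gauche 2.1 → 17.0 kJ/mol.
Max at 240° (33.8 kJ/mol), min at 180° (15.4 kJ/mol); barrier = 18.4 kJ/mol.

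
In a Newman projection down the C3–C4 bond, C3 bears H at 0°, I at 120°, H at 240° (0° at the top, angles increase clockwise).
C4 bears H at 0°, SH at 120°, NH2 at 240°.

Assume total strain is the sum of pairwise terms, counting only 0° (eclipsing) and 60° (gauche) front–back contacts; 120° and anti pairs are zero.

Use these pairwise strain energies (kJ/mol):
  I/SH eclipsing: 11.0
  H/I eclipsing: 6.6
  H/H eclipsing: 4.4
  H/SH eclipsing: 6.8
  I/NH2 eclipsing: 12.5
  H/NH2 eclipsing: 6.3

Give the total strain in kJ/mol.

This conformer (eclipsed): H–H eclipsed, I–SH eclipsed, H–NH2 eclipsed; 4.4 + 11.0 + 6.3 = 21.7 kJ/mol.

21.7 kJ/mol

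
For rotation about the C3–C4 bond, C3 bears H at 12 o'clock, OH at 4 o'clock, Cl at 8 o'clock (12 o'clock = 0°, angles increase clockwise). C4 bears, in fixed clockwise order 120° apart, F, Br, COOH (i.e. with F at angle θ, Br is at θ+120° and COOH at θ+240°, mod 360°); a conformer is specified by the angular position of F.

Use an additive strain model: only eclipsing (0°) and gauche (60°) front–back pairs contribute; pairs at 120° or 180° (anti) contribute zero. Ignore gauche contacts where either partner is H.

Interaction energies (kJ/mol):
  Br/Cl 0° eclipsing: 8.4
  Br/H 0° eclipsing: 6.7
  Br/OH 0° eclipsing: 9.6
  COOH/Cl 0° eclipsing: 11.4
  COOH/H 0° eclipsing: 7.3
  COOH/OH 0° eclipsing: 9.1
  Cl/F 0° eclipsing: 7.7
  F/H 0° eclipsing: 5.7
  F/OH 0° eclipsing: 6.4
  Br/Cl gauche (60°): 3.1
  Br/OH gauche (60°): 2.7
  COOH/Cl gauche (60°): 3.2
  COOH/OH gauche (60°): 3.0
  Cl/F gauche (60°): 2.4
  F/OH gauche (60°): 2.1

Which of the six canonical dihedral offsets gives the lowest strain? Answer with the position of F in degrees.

F at 0° (eclipsed): H–F eclipsed, OH–Br eclipsed, Cl–COOH eclipsed; 5.7 + 9.6 + 11.4 = 26.7 kJ/mol.
F at 60° (staggered): OH–F gauche, OH–Br gauche, Cl–Br gauche, Cl–COOH gauche; 2.1 + 2.7 + 3.1 + 3.2 = 11.1 kJ/mol.
F at 120° (eclipsed): H–COOH eclipsed, OH–F eclipsed, Cl–Br eclipsed; 7.3 + 6.4 + 8.4 = 22.1 kJ/mol.
F at 180° (staggered): OH–F gauche, OH–COOH gauche, Cl–F gauche, Cl–Br gauche; 2.1 + 3.0 + 2.4 + 3.1 = 10.6 kJ/mol.
F at 240° (eclipsed): H–Br eclipsed, OH–COOH eclipsed, Cl–F eclipsed; 6.7 + 9.1 + 7.7 = 23.5 kJ/mol.
F at 300° (staggered): OH–Br gauche, OH–COOH gauche, Cl–F gauche, Cl–COOH gauche; 2.7 + 3.0 + 2.4 + 3.2 = 11.3 kJ/mol.
The minimum (10.6 kJ/mol) occurs with F at 180°.

180°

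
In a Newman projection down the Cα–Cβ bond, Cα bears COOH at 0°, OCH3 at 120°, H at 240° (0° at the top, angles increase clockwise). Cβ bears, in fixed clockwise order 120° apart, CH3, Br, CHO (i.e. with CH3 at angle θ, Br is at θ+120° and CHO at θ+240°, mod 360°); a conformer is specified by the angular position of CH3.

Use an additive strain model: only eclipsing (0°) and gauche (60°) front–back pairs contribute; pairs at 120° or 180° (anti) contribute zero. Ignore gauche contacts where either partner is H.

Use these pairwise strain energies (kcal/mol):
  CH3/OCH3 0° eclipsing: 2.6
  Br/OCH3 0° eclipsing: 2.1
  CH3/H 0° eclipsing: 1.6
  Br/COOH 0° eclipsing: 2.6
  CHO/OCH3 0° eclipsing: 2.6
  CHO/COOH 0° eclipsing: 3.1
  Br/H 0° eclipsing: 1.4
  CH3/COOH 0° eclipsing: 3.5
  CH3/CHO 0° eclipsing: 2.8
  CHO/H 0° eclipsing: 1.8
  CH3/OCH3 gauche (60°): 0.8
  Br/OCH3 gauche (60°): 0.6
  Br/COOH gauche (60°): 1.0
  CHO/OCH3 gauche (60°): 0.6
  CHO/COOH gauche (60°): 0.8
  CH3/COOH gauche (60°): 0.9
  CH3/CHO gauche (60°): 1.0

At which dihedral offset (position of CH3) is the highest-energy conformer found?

0°

CH3 at 0° is eclipsed. COOH at 0° is eclipsed with CH3 at 0° (3.5); OCH3 at 120° is eclipsed with Br at 120° (2.1); H at 240° is eclipsed with CHO at 240° (1.8). Total 7.4 kcal/mol.
CH3 at 60° is staggered. COOH at 0° is gauche with CH3 at 60° (0.9); COOH at 0° is gauche with CHO at 300° (0.8); OCH3 at 120° is gauche with CH3 at 60° (0.8); OCH3 at 120° is gauche with Br at 180° (0.6). Total 3.1 kcal/mol.
CH3 at 120° is eclipsed. COOH at 0° is eclipsed with CHO at 0° (3.1); OCH3 at 120° is eclipsed with CH3 at 120° (2.6); H at 240° is eclipsed with Br at 240° (1.4). Total 7.1 kcal/mol.
CH3 at 180° is staggered. COOH at 0° is gauche with Br at 300° (1.0); COOH at 0° is gauche with CHO at 60° (0.8); OCH3 at 120° is gauche with CH3 at 180° (0.8); OCH3 at 120° is gauche with CHO at 60° (0.6). Total 3.2 kcal/mol.
CH3 at 240° is eclipsed. COOH at 0° is eclipsed with Br at 0° (2.6); OCH3 at 120° is eclipsed with CHO at 120° (2.6); H at 240° is eclipsed with CH3 at 240° (1.6). Total 6.8 kcal/mol.
CH3 at 300° is staggered. COOH at 0° is gauche with CH3 at 300° (0.9); COOH at 0° is gauche with Br at 60° (1.0); OCH3 at 120° is gauche with Br at 60° (0.6); OCH3 at 120° is gauche with CHO at 180° (0.6). Total 3.1 kcal/mol.
The maximum (7.4 kcal/mol) occurs with CH3 at 0°.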